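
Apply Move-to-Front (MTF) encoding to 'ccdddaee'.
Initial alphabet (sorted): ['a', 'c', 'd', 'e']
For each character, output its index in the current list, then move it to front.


MTF encoding:
'c': index 1 in ['a', 'c', 'd', 'e'] -> ['c', 'a', 'd', 'e']
'c': index 0 in ['c', 'a', 'd', 'e'] -> ['c', 'a', 'd', 'e']
'd': index 2 in ['c', 'a', 'd', 'e'] -> ['d', 'c', 'a', 'e']
'd': index 0 in ['d', 'c', 'a', 'e'] -> ['d', 'c', 'a', 'e']
'd': index 0 in ['d', 'c', 'a', 'e'] -> ['d', 'c', 'a', 'e']
'a': index 2 in ['d', 'c', 'a', 'e'] -> ['a', 'd', 'c', 'e']
'e': index 3 in ['a', 'd', 'c', 'e'] -> ['e', 'a', 'd', 'c']
'e': index 0 in ['e', 'a', 'd', 'c'] -> ['e', 'a', 'd', 'c']


Output: [1, 0, 2, 0, 0, 2, 3, 0]


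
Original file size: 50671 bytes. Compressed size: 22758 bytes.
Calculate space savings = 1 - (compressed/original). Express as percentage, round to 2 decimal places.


ratio = compressed/original = 22758/50671 = 0.449133
savings = 1 - ratio = 1 - 0.449133 = 0.550867
as a percentage: 0.550867 * 100 = 55.09%

Space savings = 1 - 22758/50671 = 55.09%


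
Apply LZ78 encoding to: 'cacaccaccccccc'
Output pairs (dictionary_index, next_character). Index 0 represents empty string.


LZ78 encoding steps:
Dictionary: {0: ''}
Step 1: w='' (idx 0), next='c' -> output (0, 'c'), add 'c' as idx 1
Step 2: w='' (idx 0), next='a' -> output (0, 'a'), add 'a' as idx 2
Step 3: w='c' (idx 1), next='a' -> output (1, 'a'), add 'ca' as idx 3
Step 4: w='c' (idx 1), next='c' -> output (1, 'c'), add 'cc' as idx 4
Step 5: w='a' (idx 2), next='c' -> output (2, 'c'), add 'ac' as idx 5
Step 6: w='cc' (idx 4), next='c' -> output (4, 'c'), add 'ccc' as idx 6
Step 7: w='ccc' (idx 6), end of input -> output (6, '')


Encoded: [(0, 'c'), (0, 'a'), (1, 'a'), (1, 'c'), (2, 'c'), (4, 'c'), (6, '')]


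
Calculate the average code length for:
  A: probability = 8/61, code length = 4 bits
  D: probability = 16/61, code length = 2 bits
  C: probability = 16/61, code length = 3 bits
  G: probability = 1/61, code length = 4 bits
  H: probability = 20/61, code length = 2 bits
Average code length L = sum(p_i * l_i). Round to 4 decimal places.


Weighted contributions p_i * l_i:
  A: (8/61) * 4 = 32/61
  D: (16/61) * 2 = 32/61
  C: (16/61) * 3 = 48/61
  G: (1/61) * 4 = 4/61
  H: (20/61) * 2 = 40/61
Sum = (32 + 32 + 48 + 4 + 40)/61 = 156/61

L = 156/61 = 2.5574 bits/symbol


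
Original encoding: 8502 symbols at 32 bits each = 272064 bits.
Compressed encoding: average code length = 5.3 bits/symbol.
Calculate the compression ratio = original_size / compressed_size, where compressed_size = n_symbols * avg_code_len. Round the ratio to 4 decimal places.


original_size = n_symbols * orig_bits = 8502 * 32 = 272064 bits
compressed_size = n_symbols * avg_code_len = 8502 * 5.3 = 45060.6 bits
ratio = original_size / compressed_size = 272064 / 45060.6 = 6.0377

Compression ratio = 6.0377


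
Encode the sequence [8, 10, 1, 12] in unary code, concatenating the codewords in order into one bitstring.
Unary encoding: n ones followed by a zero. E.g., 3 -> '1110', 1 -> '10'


Encode each number as n ones followed by a terminating 0:
  8 -> 111111110 (9 bits)
  10 -> 11111111110 (11 bits)
  1 -> 10 (2 bits)
  12 -> 1111111111110 (13 bits)
Total length = 9 + 11 + 2 + 13 = 35 bits.

Unary([8, 10, 1, 12]) = 11111111011111111110101111111111110 (35 bits)


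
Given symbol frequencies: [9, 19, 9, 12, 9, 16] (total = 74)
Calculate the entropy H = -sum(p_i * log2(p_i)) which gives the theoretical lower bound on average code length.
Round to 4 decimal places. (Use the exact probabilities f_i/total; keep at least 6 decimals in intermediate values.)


Per-symbol terms -p_i * log2(p_i) with p_i = f_i/74:
  p = 9/74 = 0.121622: log2(p) = -3.039528, -p*log2(p) = 0.369672
  p = 19/74 = 0.256757: log2(p) = -1.961526, -p*log2(p) = 0.503635
  p = 9/74 = 0.121622: log2(p) = -3.039528, -p*log2(p) = 0.369672
  p = 12/74 = 0.162162: log2(p) = -2.624491, -p*log2(p) = 0.425593
  p = 9/74 = 0.121622: log2(p) = -3.039528, -p*log2(p) = 0.369672
  p = 16/74 = 0.216216: log2(p) = -2.209453, -p*log2(p) = 0.477720
H = 0.369672 + 0.503635 + 0.369672 + 0.425593 + 0.369672 + 0.477720 = 2.515964

H = 2.516 bits/symbol


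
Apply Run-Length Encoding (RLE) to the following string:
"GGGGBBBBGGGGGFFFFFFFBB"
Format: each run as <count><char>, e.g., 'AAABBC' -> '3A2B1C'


Scanning runs left to right:
  i=0: run of 'G' x 4 -> '4G'
  i=4: run of 'B' x 4 -> '4B'
  i=8: run of 'G' x 5 -> '5G'
  i=13: run of 'F' x 7 -> '7F'
  i=20: run of 'B' x 2 -> '2B'

RLE = 4G4B5G7F2B


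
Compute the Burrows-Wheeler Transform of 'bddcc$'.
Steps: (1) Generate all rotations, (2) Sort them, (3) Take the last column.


Rotations (sorted):
  0: $bddcc -> last char: c
  1: bddcc$ -> last char: $
  2: c$bddc -> last char: c
  3: cc$bdd -> last char: d
  4: dcc$bd -> last char: d
  5: ddcc$b -> last char: b


BWT = c$cddb


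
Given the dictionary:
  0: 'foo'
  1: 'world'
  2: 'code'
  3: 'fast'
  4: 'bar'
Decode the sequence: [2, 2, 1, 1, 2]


Look up each index in the dictionary:
  2 -> 'code'
  2 -> 'code'
  1 -> 'world'
  1 -> 'world'
  2 -> 'code'

Decoded: "code code world world code"


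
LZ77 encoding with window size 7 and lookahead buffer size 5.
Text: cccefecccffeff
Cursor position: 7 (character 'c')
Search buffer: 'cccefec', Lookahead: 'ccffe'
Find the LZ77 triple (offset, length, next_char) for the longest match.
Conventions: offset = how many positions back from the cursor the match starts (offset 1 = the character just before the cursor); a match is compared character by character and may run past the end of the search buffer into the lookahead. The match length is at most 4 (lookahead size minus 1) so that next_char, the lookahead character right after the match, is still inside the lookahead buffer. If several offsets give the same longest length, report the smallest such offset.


Try each offset into the search buffer:
  offset=1 (pos 6, char 'c'): match length 2
  offset=2 (pos 5, char 'e'): match length 0
  offset=3 (pos 4, char 'f'): match length 0
  offset=4 (pos 3, char 'e'): match length 0
  offset=5 (pos 2, char 'c'): match length 1
  offset=6 (pos 1, char 'c'): match length 2
  offset=7 (pos 0, char 'c'): match length 2
Longest match has length 2, found at offsets 1, 6, 7; take the smallest, offset 1.
next_char = character at position 7 + 2 = 9 -> 'f'

Best match: offset=1, length=2 (matching 'cc' starting at position 6)
LZ77 triple: (1, 2, 'f')


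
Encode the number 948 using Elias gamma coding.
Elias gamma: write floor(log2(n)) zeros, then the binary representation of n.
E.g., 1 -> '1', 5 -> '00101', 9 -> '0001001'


num_bits = floor(log2(948)) + 1 = 10
leading_zeros = num_bits - 1 = 9
binary(948) = 1110110100

Elias gamma(948) = '000000000' + '1110110100' = 0000000001110110100 (19 bits)


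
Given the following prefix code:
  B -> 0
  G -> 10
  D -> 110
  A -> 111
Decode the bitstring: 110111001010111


Decoding step by step:
Bits 110 -> D
Bits 111 -> A
Bits 0 -> B
Bits 0 -> B
Bits 10 -> G
Bits 10 -> G
Bits 111 -> A


Decoded message: DABBGGA


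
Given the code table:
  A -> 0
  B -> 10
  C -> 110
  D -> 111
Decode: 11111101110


Decoding:
111 -> D
111 -> D
0 -> A
111 -> D
0 -> A


Result: DDADA


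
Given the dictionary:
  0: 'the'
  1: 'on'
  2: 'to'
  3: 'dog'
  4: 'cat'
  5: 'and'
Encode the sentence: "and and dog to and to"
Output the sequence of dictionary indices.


Look up each word in the dictionary:
  'and' -> 5
  'and' -> 5
  'dog' -> 3
  'to' -> 2
  'and' -> 5
  'to' -> 2

Encoded: [5, 5, 3, 2, 5, 2]


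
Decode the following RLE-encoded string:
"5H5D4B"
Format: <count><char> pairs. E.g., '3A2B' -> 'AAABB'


Expanding each <count><char> pair:
  5H -> 'HHHHH'
  5D -> 'DDDDD'
  4B -> 'BBBB'

Decoded = HHHHHDDDDDBBBB


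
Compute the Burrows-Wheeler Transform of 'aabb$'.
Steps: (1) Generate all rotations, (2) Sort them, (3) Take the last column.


Rotations (sorted):
  0: $aabb -> last char: b
  1: aabb$ -> last char: $
  2: abb$a -> last char: a
  3: b$aab -> last char: b
  4: bb$aa -> last char: a


BWT = b$aba


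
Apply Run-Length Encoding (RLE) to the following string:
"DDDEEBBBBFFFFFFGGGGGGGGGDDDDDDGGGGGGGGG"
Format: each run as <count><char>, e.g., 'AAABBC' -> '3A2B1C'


Scanning runs left to right:
  i=0: run of 'D' x 3 -> '3D'
  i=3: run of 'E' x 2 -> '2E'
  i=5: run of 'B' x 4 -> '4B'
  i=9: run of 'F' x 6 -> '6F'
  i=15: run of 'G' x 9 -> '9G'
  i=24: run of 'D' x 6 -> '6D'
  i=30: run of 'G' x 9 -> '9G'

RLE = 3D2E4B6F9G6D9G


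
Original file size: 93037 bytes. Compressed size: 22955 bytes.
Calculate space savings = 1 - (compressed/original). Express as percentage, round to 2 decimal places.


ratio = compressed/original = 22955/93037 = 0.24673
savings = 1 - ratio = 1 - 0.24673 = 0.75327
as a percentage: 0.75327 * 100 = 75.33%

Space savings = 1 - 22955/93037 = 75.33%


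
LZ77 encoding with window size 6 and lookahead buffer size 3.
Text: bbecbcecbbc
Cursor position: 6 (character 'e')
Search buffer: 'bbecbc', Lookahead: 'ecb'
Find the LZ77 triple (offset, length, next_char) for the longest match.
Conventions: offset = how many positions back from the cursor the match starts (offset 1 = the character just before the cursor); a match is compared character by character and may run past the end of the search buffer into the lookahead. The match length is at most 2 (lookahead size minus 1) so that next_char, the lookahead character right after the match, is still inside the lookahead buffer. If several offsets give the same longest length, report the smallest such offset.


Try each offset into the search buffer:
  offset=1 (pos 5, char 'c'): match length 0
  offset=2 (pos 4, char 'b'): match length 0
  offset=3 (pos 3, char 'c'): match length 0
  offset=4 (pos 2, char 'e'): match length 2
  offset=5 (pos 1, char 'b'): match length 0
  offset=6 (pos 0, char 'b'): match length 0
Longest match has length 2 at offset 4.
next_char = character at position 6 + 2 = 8 -> 'b'

Best match: offset=4, length=2 (matching 'ec' starting at position 2)
LZ77 triple: (4, 2, 'b')


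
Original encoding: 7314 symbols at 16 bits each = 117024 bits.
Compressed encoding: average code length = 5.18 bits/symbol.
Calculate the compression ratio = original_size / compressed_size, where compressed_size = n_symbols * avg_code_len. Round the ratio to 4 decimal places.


original_size = n_symbols * orig_bits = 7314 * 16 = 117024 bits
compressed_size = n_symbols * avg_code_len = 7314 * 5.18 = 37886.52 bits
ratio = original_size / compressed_size = 117024 / 37886.52 = 3.0888

Compression ratio = 3.0888


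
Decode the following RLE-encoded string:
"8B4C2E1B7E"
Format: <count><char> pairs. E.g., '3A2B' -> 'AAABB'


Expanding each <count><char> pair:
  8B -> 'BBBBBBBB'
  4C -> 'CCCC'
  2E -> 'EE'
  1B -> 'B'
  7E -> 'EEEEEEE'

Decoded = BBBBBBBBCCCCEEBEEEEEEE


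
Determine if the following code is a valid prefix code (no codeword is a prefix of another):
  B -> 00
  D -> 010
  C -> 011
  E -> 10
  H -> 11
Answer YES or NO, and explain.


Checking each pair (does one codeword prefix another?):
  B='00' vs D='010': no prefix
  B='00' vs C='011': no prefix
  B='00' vs E='10': no prefix
  B='00' vs H='11': no prefix
  D='010' vs B='00': no prefix
  D='010' vs C='011': no prefix
  D='010' vs E='10': no prefix
  D='010' vs H='11': no prefix
  C='011' vs B='00': no prefix
  C='011' vs D='010': no prefix
  C='011' vs E='10': no prefix
  C='011' vs H='11': no prefix
  E='10' vs B='00': no prefix
  E='10' vs D='010': no prefix
  E='10' vs C='011': no prefix
  E='10' vs H='11': no prefix
  H='11' vs B='00': no prefix
  H='11' vs D='010': no prefix
  H='11' vs C='011': no prefix
  H='11' vs E='10': no prefix
No violation found over all pairs.

YES -- this is a valid prefix code. No codeword is a prefix of any other codeword.


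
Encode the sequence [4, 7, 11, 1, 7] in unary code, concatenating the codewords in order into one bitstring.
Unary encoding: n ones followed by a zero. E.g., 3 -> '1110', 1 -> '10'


Encode each number as n ones followed by a terminating 0:
  4 -> 11110 (5 bits)
  7 -> 11111110 (8 bits)
  11 -> 111111111110 (12 bits)
  1 -> 10 (2 bits)
  7 -> 11111110 (8 bits)
Total length = 5 + 8 + 12 + 2 + 8 = 35 bits.

Unary([4, 7, 11, 1, 7]) = 11110111111101111111111101011111110 (35 bits)


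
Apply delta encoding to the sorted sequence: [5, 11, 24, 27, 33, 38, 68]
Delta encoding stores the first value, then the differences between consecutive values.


First value: 5
Deltas:
  11 - 5 = 6
  24 - 11 = 13
  27 - 24 = 3
  33 - 27 = 6
  38 - 33 = 5
  68 - 38 = 30


Delta encoded: [5, 6, 13, 3, 6, 5, 30]


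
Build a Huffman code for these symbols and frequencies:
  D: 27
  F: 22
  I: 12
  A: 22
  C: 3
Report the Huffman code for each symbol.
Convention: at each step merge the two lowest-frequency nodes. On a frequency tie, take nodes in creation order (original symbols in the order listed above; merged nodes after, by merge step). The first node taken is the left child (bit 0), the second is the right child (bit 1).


Huffman tree construction:
Step 1: Merge C(3) + I(12) = 15
Step 2: Merge (C+I)(15) + F(22) = 37
Step 3: Merge A(22) + D(27) = 49
Step 4: Merge ((C+I)+F)(37) + (A+D)(49) = 86
Read each symbol's code off the tree from the root (left child = 0, right child = 1).

Codes:
  D: 11 (length 2)
  F: 01 (length 2)
  I: 001 (length 3)
  A: 10 (length 2)
  C: 000 (length 3)
Average code length: 187/86 = 2.1744 bits/symbol


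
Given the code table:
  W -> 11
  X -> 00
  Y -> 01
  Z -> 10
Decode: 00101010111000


Decoding:
00 -> X
10 -> Z
10 -> Z
10 -> Z
11 -> W
10 -> Z
00 -> X


Result: XZZZWZX


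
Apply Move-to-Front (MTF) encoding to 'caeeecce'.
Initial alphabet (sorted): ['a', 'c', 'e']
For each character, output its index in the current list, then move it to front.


MTF encoding:
'c': index 1 in ['a', 'c', 'e'] -> ['c', 'a', 'e']
'a': index 1 in ['c', 'a', 'e'] -> ['a', 'c', 'e']
'e': index 2 in ['a', 'c', 'e'] -> ['e', 'a', 'c']
'e': index 0 in ['e', 'a', 'c'] -> ['e', 'a', 'c']
'e': index 0 in ['e', 'a', 'c'] -> ['e', 'a', 'c']
'c': index 2 in ['e', 'a', 'c'] -> ['c', 'e', 'a']
'c': index 0 in ['c', 'e', 'a'] -> ['c', 'e', 'a']
'e': index 1 in ['c', 'e', 'a'] -> ['e', 'c', 'a']


Output: [1, 1, 2, 0, 0, 2, 0, 1]


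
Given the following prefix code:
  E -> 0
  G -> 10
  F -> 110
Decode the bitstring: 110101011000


Decoding step by step:
Bits 110 -> F
Bits 10 -> G
Bits 10 -> G
Bits 110 -> F
Bits 0 -> E
Bits 0 -> E


Decoded message: FGGFEE


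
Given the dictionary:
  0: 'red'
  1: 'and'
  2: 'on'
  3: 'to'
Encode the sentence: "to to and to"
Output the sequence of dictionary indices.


Look up each word in the dictionary:
  'to' -> 3
  'to' -> 3
  'and' -> 1
  'to' -> 3

Encoded: [3, 3, 1, 3]


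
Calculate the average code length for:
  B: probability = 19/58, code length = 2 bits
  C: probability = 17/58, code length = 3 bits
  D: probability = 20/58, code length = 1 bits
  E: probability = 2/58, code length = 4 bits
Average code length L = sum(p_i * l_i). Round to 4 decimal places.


Weighted contributions p_i * l_i:
  B: (19/58) * 2 = 38/58
  C: (17/58) * 3 = 51/58
  D: (20/58) * 1 = 20/58
  E: (2/58) * 4 = 8/58
Sum = (38 + 51 + 20 + 8)/58 = 117/58

L = 117/58 = 2.0172 bits/symbol


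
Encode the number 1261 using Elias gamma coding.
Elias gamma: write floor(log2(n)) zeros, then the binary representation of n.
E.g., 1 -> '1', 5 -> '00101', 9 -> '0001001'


num_bits = floor(log2(1261)) + 1 = 11
leading_zeros = num_bits - 1 = 10
binary(1261) = 10011101101

Elias gamma(1261) = '0000000000' + '10011101101' = 000000000010011101101 (21 bits)


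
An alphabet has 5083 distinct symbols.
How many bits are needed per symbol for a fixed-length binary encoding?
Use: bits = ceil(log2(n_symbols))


log2(5083) = 12.3115
Bracket: 2^12 = 4096 < 5083 <= 2^13 = 8192
So ceil(log2(5083)) = 13

bits = ceil(log2(5083)) = ceil(12.3115) = 13 bits


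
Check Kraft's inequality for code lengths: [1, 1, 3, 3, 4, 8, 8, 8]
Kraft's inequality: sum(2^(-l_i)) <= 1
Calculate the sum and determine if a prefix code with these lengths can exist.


Sum = 2^(-1) + 2^(-1) + 2^(-3) + 2^(-3) + 2^(-4) + 2^(-8) + 2^(-8) + 2^(-8)
    = 0.5 + 0.5 + 0.125 + 0.125 + 0.0625 + 0.00390625 + 0.00390625 + 0.00390625
    = 339/256 = 1.32421875
Since 1.32421875 > 1, Kraft's inequality is NOT satisfied.
A prefix code with these lengths CANNOT exist.

Kraft sum = 1.32421875. Not satisfied.


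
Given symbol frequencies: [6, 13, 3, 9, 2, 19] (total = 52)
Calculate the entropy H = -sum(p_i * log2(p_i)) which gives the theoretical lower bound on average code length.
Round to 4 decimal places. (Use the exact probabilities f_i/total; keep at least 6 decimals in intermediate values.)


Per-symbol terms -p_i * log2(p_i) with p_i = f_i/52:
  p = 6/52 = 0.115385: log2(p) = -3.115477, -p*log2(p) = 0.359478
  p = 13/52 = 0.250000: log2(p) = -2.000000, -p*log2(p) = 0.500000
  p = 3/52 = 0.057692: log2(p) = -4.115477, -p*log2(p) = 0.237431
  p = 9/52 = 0.173077: log2(p) = -2.530515, -p*log2(p) = 0.437974
  p = 2/52 = 0.038462: log2(p) = -4.700440, -p*log2(p) = 0.180786
  p = 19/52 = 0.365385: log2(p) = -1.452512, -p*log2(p) = 0.530726
H = 0.359478 + 0.500000 + 0.237431 + 0.437974 + 0.180786 + 0.530726 = 2.246395

H = 2.2464 bits/symbol


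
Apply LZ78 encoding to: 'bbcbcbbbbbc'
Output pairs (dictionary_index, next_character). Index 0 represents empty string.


LZ78 encoding steps:
Dictionary: {0: ''}
Step 1: w='' (idx 0), next='b' -> output (0, 'b'), add 'b' as idx 1
Step 2: w='b' (idx 1), next='c' -> output (1, 'c'), add 'bc' as idx 2
Step 3: w='bc' (idx 2), next='b' -> output (2, 'b'), add 'bcb' as idx 3
Step 4: w='b' (idx 1), next='b' -> output (1, 'b'), add 'bb' as idx 4
Step 5: w='bb' (idx 4), next='c' -> output (4, 'c'), add 'bbc' as idx 5


Encoded: [(0, 'b'), (1, 'c'), (2, 'b'), (1, 'b'), (4, 'c')]


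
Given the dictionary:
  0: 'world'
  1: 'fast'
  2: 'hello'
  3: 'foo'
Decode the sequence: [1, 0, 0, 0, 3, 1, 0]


Look up each index in the dictionary:
  1 -> 'fast'
  0 -> 'world'
  0 -> 'world'
  0 -> 'world'
  3 -> 'foo'
  1 -> 'fast'
  0 -> 'world'

Decoded: "fast world world world foo fast world"


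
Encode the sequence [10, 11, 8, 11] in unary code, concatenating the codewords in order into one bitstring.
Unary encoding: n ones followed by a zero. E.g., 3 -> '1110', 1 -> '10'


Encode each number as n ones followed by a terminating 0:
  10 -> 11111111110 (11 bits)
  11 -> 111111111110 (12 bits)
  8 -> 111111110 (9 bits)
  11 -> 111111111110 (12 bits)
Total length = 11 + 12 + 9 + 12 = 44 bits.

Unary([10, 11, 8, 11]) = 11111111110111111111110111111110111111111110 (44 bits)


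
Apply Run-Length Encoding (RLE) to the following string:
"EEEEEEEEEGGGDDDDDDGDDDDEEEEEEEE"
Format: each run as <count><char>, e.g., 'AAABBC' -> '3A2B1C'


Scanning runs left to right:
  i=0: run of 'E' x 9 -> '9E'
  i=9: run of 'G' x 3 -> '3G'
  i=12: run of 'D' x 6 -> '6D'
  i=18: run of 'G' x 1 -> '1G'
  i=19: run of 'D' x 4 -> '4D'
  i=23: run of 'E' x 8 -> '8E'

RLE = 9E3G6D1G4D8E


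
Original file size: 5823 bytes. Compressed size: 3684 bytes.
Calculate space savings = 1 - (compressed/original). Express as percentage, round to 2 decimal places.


ratio = compressed/original = 3684/5823 = 0.632664
savings = 1 - ratio = 1 - 0.632664 = 0.367336
as a percentage: 0.367336 * 100 = 36.73%

Space savings = 1 - 3684/5823 = 36.73%


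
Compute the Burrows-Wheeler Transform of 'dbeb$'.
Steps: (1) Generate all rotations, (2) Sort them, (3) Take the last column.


Rotations (sorted):
  0: $dbeb -> last char: b
  1: b$dbe -> last char: e
  2: beb$d -> last char: d
  3: dbeb$ -> last char: $
  4: eb$db -> last char: b


BWT = bed$b


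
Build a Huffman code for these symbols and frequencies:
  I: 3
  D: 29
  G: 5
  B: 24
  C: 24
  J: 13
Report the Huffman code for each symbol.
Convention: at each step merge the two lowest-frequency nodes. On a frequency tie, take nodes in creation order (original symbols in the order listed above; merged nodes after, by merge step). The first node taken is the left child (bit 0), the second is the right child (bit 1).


Huffman tree construction:
Step 1: Merge I(3) + G(5) = 8
Step 2: Merge (I+G)(8) + J(13) = 21
Step 3: Merge ((I+G)+J)(21) + B(24) = 45
Step 4: Merge C(24) + D(29) = 53
Step 5: Merge (((I+G)+J)+B)(45) + (C+D)(53) = 98
Read each symbol's code off the tree from the root (left child = 0, right child = 1).

Codes:
  I: 0000 (length 4)
  D: 11 (length 2)
  G: 0001 (length 4)
  B: 01 (length 2)
  C: 10 (length 2)
  J: 001 (length 3)
Average code length: 225/98 = 2.2959 bits/symbol


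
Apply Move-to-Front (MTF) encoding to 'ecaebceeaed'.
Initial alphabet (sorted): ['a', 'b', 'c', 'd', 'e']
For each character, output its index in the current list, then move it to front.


MTF encoding:
'e': index 4 in ['a', 'b', 'c', 'd', 'e'] -> ['e', 'a', 'b', 'c', 'd']
'c': index 3 in ['e', 'a', 'b', 'c', 'd'] -> ['c', 'e', 'a', 'b', 'd']
'a': index 2 in ['c', 'e', 'a', 'b', 'd'] -> ['a', 'c', 'e', 'b', 'd']
'e': index 2 in ['a', 'c', 'e', 'b', 'd'] -> ['e', 'a', 'c', 'b', 'd']
'b': index 3 in ['e', 'a', 'c', 'b', 'd'] -> ['b', 'e', 'a', 'c', 'd']
'c': index 3 in ['b', 'e', 'a', 'c', 'd'] -> ['c', 'b', 'e', 'a', 'd']
'e': index 2 in ['c', 'b', 'e', 'a', 'd'] -> ['e', 'c', 'b', 'a', 'd']
'e': index 0 in ['e', 'c', 'b', 'a', 'd'] -> ['e', 'c', 'b', 'a', 'd']
'a': index 3 in ['e', 'c', 'b', 'a', 'd'] -> ['a', 'e', 'c', 'b', 'd']
'e': index 1 in ['a', 'e', 'c', 'b', 'd'] -> ['e', 'a', 'c', 'b', 'd']
'd': index 4 in ['e', 'a', 'c', 'b', 'd'] -> ['d', 'e', 'a', 'c', 'b']


Output: [4, 3, 2, 2, 3, 3, 2, 0, 3, 1, 4]


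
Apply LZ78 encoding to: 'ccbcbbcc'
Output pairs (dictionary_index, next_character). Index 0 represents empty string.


LZ78 encoding steps:
Dictionary: {0: ''}
Step 1: w='' (idx 0), next='c' -> output (0, 'c'), add 'c' as idx 1
Step 2: w='c' (idx 1), next='b' -> output (1, 'b'), add 'cb' as idx 2
Step 3: w='cb' (idx 2), next='b' -> output (2, 'b'), add 'cbb' as idx 3
Step 4: w='c' (idx 1), next='c' -> output (1, 'c'), add 'cc' as idx 4


Encoded: [(0, 'c'), (1, 'b'), (2, 'b'), (1, 'c')]


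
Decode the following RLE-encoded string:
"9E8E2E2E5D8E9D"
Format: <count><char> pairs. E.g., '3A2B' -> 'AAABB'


Expanding each <count><char> pair:
  9E -> 'EEEEEEEEE'
  8E -> 'EEEEEEEE'
  2E -> 'EE'
  2E -> 'EE'
  5D -> 'DDDDD'
  8E -> 'EEEEEEEE'
  9D -> 'DDDDDDDDD'

Decoded = EEEEEEEEEEEEEEEEEEEEEDDDDDEEEEEEEEDDDDDDDDD


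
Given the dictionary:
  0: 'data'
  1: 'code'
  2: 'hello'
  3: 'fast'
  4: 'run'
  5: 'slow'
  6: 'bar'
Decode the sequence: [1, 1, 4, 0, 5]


Look up each index in the dictionary:
  1 -> 'code'
  1 -> 'code'
  4 -> 'run'
  0 -> 'data'
  5 -> 'slow'

Decoded: "code code run data slow"


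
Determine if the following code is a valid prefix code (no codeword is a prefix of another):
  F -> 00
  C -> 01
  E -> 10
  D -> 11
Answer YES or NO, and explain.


Checking each pair (does one codeword prefix another?):
  F='00' vs C='01': no prefix
  F='00' vs E='10': no prefix
  F='00' vs D='11': no prefix
  C='01' vs F='00': no prefix
  C='01' vs E='10': no prefix
  C='01' vs D='11': no prefix
  E='10' vs F='00': no prefix
  E='10' vs C='01': no prefix
  E='10' vs D='11': no prefix
  D='11' vs F='00': no prefix
  D='11' vs C='01': no prefix
  D='11' vs E='10': no prefix
No violation found over all pairs.

YES -- this is a valid prefix code. No codeword is a prefix of any other codeword.


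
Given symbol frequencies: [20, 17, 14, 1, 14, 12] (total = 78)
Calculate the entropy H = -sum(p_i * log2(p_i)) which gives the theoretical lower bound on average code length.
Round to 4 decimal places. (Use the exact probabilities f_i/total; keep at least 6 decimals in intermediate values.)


Per-symbol terms -p_i * log2(p_i) with p_i = f_i/78:
  p = 20/78 = 0.256410: log2(p) = -1.963474, -p*log2(p) = 0.503455
  p = 17/78 = 0.217949: log2(p) = -2.197939, -p*log2(p) = 0.479038
  p = 14/78 = 0.179487: log2(p) = -2.478047, -p*log2(p) = 0.444778
  p = 1/78 = 0.012821: log2(p) = -6.285402, -p*log2(p) = 0.080582
  p = 14/78 = 0.179487: log2(p) = -2.478047, -p*log2(p) = 0.444778
  p = 12/78 = 0.153846: log2(p) = -2.700440, -p*log2(p) = 0.415452
H = 0.503455 + 0.479038 + 0.444778 + 0.080582 + 0.444778 + 0.415452 = 2.368083

H = 2.3681 bits/symbol


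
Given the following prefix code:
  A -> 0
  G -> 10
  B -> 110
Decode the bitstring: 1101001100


Decoding step by step:
Bits 110 -> B
Bits 10 -> G
Bits 0 -> A
Bits 110 -> B
Bits 0 -> A


Decoded message: BGABA


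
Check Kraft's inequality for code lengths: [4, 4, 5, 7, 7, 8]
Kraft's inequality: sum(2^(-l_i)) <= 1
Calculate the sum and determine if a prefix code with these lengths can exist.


Sum = 2^(-4) + 2^(-4) + 2^(-5) + 2^(-7) + 2^(-7) + 2^(-8)
    = 0.0625 + 0.0625 + 0.03125 + 0.0078125 + 0.0078125 + 0.00390625
    = 45/256 = 0.17578125
Since 0.17578125 <= 1, Kraft's inequality IS satisfied.
A prefix code with these lengths CAN exist.

Kraft sum = 0.17578125. Satisfied.


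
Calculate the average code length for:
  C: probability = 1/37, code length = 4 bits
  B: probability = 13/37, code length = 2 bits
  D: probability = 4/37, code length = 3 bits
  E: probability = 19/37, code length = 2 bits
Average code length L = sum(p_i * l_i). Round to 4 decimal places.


Weighted contributions p_i * l_i:
  C: (1/37) * 4 = 4/37
  B: (13/37) * 2 = 26/37
  D: (4/37) * 3 = 12/37
  E: (19/37) * 2 = 38/37
Sum = (4 + 26 + 12 + 38)/37 = 80/37

L = 80/37 = 2.1622 bits/symbol


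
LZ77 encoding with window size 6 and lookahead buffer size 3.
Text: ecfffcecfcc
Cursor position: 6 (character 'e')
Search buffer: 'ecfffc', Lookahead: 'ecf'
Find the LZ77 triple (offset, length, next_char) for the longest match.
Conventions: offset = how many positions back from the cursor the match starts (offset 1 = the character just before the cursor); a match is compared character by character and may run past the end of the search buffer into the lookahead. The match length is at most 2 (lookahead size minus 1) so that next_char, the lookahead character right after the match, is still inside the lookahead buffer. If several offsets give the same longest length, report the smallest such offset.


Try each offset into the search buffer:
  offset=1 (pos 5, char 'c'): match length 0
  offset=2 (pos 4, char 'f'): match length 0
  offset=3 (pos 3, char 'f'): match length 0
  offset=4 (pos 2, char 'f'): match length 0
  offset=5 (pos 1, char 'c'): match length 0
  offset=6 (pos 0, char 'e'): match length 2
Longest match has length 2 at offset 6.
next_char = character at position 6 + 2 = 8 -> 'f'

Best match: offset=6, length=2 (matching 'ec' starting at position 0)
LZ77 triple: (6, 2, 'f')


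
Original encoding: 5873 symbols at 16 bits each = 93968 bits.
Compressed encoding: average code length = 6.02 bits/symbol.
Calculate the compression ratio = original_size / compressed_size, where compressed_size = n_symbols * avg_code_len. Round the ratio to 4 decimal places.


original_size = n_symbols * orig_bits = 5873 * 16 = 93968 bits
compressed_size = n_symbols * avg_code_len = 5873 * 6.02 = 35355.46 bits
ratio = original_size / compressed_size = 93968 / 35355.46 = 2.6578

Compression ratio = 2.6578


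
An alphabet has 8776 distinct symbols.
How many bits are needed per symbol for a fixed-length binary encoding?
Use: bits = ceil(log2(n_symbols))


log2(8776) = 13.0993
Bracket: 2^13 = 8192 < 8776 <= 2^14 = 16384
So ceil(log2(8776)) = 14

bits = ceil(log2(8776)) = ceil(13.0993) = 14 bits


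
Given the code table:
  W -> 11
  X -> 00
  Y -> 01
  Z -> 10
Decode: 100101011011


Decoding:
10 -> Z
01 -> Y
01 -> Y
01 -> Y
10 -> Z
11 -> W


Result: ZYYYZW


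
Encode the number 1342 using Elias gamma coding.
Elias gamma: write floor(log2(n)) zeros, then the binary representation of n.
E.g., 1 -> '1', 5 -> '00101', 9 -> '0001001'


num_bits = floor(log2(1342)) + 1 = 11
leading_zeros = num_bits - 1 = 10
binary(1342) = 10100111110

Elias gamma(1342) = '0000000000' + '10100111110' = 000000000010100111110 (21 bits)


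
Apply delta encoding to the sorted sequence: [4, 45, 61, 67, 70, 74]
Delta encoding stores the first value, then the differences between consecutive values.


First value: 4
Deltas:
  45 - 4 = 41
  61 - 45 = 16
  67 - 61 = 6
  70 - 67 = 3
  74 - 70 = 4


Delta encoded: [4, 41, 16, 6, 3, 4]


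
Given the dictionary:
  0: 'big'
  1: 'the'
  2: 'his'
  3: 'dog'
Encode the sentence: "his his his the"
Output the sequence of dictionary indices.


Look up each word in the dictionary:
  'his' -> 2
  'his' -> 2
  'his' -> 2
  'the' -> 1

Encoded: [2, 2, 2, 1]


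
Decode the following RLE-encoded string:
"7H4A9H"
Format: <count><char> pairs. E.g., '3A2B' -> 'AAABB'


Expanding each <count><char> pair:
  7H -> 'HHHHHHH'
  4A -> 'AAAA'
  9H -> 'HHHHHHHHH'

Decoded = HHHHHHHAAAAHHHHHHHHH


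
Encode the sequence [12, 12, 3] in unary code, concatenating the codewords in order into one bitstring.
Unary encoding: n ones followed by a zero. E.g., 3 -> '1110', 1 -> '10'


Encode each number as n ones followed by a terminating 0:
  12 -> 1111111111110 (13 bits)
  12 -> 1111111111110 (13 bits)
  3 -> 1110 (4 bits)
Total length = 13 + 13 + 4 = 30 bits.

Unary([12, 12, 3]) = 111111111111011111111111101110 (30 bits)


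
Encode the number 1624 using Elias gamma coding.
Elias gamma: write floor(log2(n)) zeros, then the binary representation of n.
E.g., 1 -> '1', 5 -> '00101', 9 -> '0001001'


num_bits = floor(log2(1624)) + 1 = 11
leading_zeros = num_bits - 1 = 10
binary(1624) = 11001011000

Elias gamma(1624) = '0000000000' + '11001011000' = 000000000011001011000 (21 bits)


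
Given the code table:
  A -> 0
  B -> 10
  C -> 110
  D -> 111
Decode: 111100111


Decoding:
111 -> D
10 -> B
0 -> A
111 -> D


Result: DBAD


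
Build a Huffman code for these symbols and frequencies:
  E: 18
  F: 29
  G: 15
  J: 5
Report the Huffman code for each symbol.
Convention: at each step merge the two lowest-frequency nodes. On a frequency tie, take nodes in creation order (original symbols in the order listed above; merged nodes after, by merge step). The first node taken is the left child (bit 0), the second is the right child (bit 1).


Huffman tree construction:
Step 1: Merge J(5) + G(15) = 20
Step 2: Merge E(18) + (J+G)(20) = 38
Step 3: Merge F(29) + (E+(J+G))(38) = 67
Read each symbol's code off the tree from the root (left child = 0, right child = 1).

Codes:
  E: 10 (length 2)
  F: 0 (length 1)
  G: 111 (length 3)
  J: 110 (length 3)
Average code length: 125/67 = 1.8657 bits/symbol


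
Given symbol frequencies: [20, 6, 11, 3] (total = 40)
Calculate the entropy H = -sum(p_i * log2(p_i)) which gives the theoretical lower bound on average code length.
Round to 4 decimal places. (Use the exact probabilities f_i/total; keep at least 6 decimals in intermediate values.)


Per-symbol terms -p_i * log2(p_i) with p_i = f_i/40:
  p = 20/40 = 0.500000: log2(p) = -1.000000, -p*log2(p) = 0.500000
  p = 6/40 = 0.150000: log2(p) = -2.736966, -p*log2(p) = 0.410545
  p = 11/40 = 0.275000: log2(p) = -1.862496, -p*log2(p) = 0.512187
  p = 3/40 = 0.075000: log2(p) = -3.736966, -p*log2(p) = 0.280272
H = 0.500000 + 0.410545 + 0.512187 + 0.280272 = 1.703004

H = 1.703 bits/symbol


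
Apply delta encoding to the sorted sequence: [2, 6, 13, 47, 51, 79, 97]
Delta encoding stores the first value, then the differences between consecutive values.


First value: 2
Deltas:
  6 - 2 = 4
  13 - 6 = 7
  47 - 13 = 34
  51 - 47 = 4
  79 - 51 = 28
  97 - 79 = 18


Delta encoded: [2, 4, 7, 34, 4, 28, 18]


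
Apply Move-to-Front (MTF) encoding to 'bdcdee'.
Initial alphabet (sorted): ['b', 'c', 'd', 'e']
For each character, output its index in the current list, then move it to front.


MTF encoding:
'b': index 0 in ['b', 'c', 'd', 'e'] -> ['b', 'c', 'd', 'e']
'd': index 2 in ['b', 'c', 'd', 'e'] -> ['d', 'b', 'c', 'e']
'c': index 2 in ['d', 'b', 'c', 'e'] -> ['c', 'd', 'b', 'e']
'd': index 1 in ['c', 'd', 'b', 'e'] -> ['d', 'c', 'b', 'e']
'e': index 3 in ['d', 'c', 'b', 'e'] -> ['e', 'd', 'c', 'b']
'e': index 0 in ['e', 'd', 'c', 'b'] -> ['e', 'd', 'c', 'b']


Output: [0, 2, 2, 1, 3, 0]


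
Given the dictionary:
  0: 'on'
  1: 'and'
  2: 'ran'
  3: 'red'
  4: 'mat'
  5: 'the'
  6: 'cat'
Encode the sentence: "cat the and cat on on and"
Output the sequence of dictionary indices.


Look up each word in the dictionary:
  'cat' -> 6
  'the' -> 5
  'and' -> 1
  'cat' -> 6
  'on' -> 0
  'on' -> 0
  'and' -> 1

Encoded: [6, 5, 1, 6, 0, 0, 1]


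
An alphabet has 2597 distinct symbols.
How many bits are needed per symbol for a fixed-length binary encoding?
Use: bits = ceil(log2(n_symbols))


log2(2597) = 11.3426
Bracket: 2^11 = 2048 < 2597 <= 2^12 = 4096
So ceil(log2(2597)) = 12

bits = ceil(log2(2597)) = ceil(11.3426) = 12 bits


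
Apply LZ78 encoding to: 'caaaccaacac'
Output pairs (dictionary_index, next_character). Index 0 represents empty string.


LZ78 encoding steps:
Dictionary: {0: ''}
Step 1: w='' (idx 0), next='c' -> output (0, 'c'), add 'c' as idx 1
Step 2: w='' (idx 0), next='a' -> output (0, 'a'), add 'a' as idx 2
Step 3: w='a' (idx 2), next='a' -> output (2, 'a'), add 'aa' as idx 3
Step 4: w='c' (idx 1), next='c' -> output (1, 'c'), add 'cc' as idx 4
Step 5: w='aa' (idx 3), next='c' -> output (3, 'c'), add 'aac' as idx 5
Step 6: w='a' (idx 2), next='c' -> output (2, 'c'), add 'ac' as idx 6


Encoded: [(0, 'c'), (0, 'a'), (2, 'a'), (1, 'c'), (3, 'c'), (2, 'c')]


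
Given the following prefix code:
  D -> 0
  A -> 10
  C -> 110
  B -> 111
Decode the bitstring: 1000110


Decoding step by step:
Bits 10 -> A
Bits 0 -> D
Bits 0 -> D
Bits 110 -> C


Decoded message: ADDC


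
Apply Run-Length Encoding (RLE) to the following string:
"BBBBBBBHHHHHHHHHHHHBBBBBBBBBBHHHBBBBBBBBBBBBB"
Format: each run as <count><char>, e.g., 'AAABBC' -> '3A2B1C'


Scanning runs left to right:
  i=0: run of 'B' x 7 -> '7B'
  i=7: run of 'H' x 12 -> '12H'
  i=19: run of 'B' x 10 -> '10B'
  i=29: run of 'H' x 3 -> '3H'
  i=32: run of 'B' x 13 -> '13B'

RLE = 7B12H10B3H13B


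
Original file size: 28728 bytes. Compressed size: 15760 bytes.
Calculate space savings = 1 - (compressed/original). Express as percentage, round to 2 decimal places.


ratio = compressed/original = 15760/28728 = 0.548594
savings = 1 - ratio = 1 - 0.548594 = 0.451406
as a percentage: 0.451406 * 100 = 45.14%

Space savings = 1 - 15760/28728 = 45.14%


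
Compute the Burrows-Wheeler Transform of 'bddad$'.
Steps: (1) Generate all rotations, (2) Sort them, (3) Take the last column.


Rotations (sorted):
  0: $bddad -> last char: d
  1: ad$bdd -> last char: d
  2: bddad$ -> last char: $
  3: d$bdda -> last char: a
  4: dad$bd -> last char: d
  5: ddad$b -> last char: b


BWT = dd$adb


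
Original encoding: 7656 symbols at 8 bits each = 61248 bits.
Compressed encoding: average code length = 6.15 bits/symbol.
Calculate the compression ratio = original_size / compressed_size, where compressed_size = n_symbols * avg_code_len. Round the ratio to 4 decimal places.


original_size = n_symbols * orig_bits = 7656 * 8 = 61248 bits
compressed_size = n_symbols * avg_code_len = 7656 * 6.15 = 47084.4 bits
ratio = original_size / compressed_size = 61248 / 47084.4 = 1.3008

Compression ratio = 1.3008


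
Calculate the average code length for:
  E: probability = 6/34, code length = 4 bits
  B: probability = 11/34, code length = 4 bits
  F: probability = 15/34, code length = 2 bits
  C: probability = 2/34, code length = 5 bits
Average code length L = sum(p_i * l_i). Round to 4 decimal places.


Weighted contributions p_i * l_i:
  E: (6/34) * 4 = 24/34
  B: (11/34) * 4 = 44/34
  F: (15/34) * 2 = 30/34
  C: (2/34) * 5 = 10/34
Sum = (24 + 44 + 30 + 10)/34 = 108/34

L = 108/34 = 3.1765 bits/symbol


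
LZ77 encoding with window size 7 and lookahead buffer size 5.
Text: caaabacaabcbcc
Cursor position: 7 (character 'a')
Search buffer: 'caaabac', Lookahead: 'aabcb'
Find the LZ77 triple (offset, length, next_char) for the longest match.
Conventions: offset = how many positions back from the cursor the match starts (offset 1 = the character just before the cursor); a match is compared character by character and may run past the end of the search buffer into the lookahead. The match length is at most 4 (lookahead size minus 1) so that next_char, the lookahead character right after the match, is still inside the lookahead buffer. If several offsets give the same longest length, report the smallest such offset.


Try each offset into the search buffer:
  offset=1 (pos 6, char 'c'): match length 0
  offset=2 (pos 5, char 'a'): match length 1
  offset=3 (pos 4, char 'b'): match length 0
  offset=4 (pos 3, char 'a'): match length 1
  offset=5 (pos 2, char 'a'): match length 3
  offset=6 (pos 1, char 'a'): match length 2
  offset=7 (pos 0, char 'c'): match length 0
Longest match has length 3 at offset 5.
next_char = character at position 7 + 3 = 10 -> 'c'

Best match: offset=5, length=3 (matching 'aab' starting at position 2)
LZ77 triple: (5, 3, 'c')


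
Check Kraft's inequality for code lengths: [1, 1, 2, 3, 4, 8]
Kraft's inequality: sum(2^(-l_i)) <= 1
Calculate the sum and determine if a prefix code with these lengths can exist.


Sum = 2^(-1) + 2^(-1) + 2^(-2) + 2^(-3) + 2^(-4) + 2^(-8)
    = 0.5 + 0.5 + 0.25 + 0.125 + 0.0625 + 0.00390625
    = 369/256 = 1.44140625
Since 1.44140625 > 1, Kraft's inequality is NOT satisfied.
A prefix code with these lengths CANNOT exist.

Kraft sum = 1.44140625. Not satisfied.


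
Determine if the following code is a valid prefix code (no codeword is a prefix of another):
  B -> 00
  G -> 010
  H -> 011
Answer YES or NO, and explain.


Checking each pair (does one codeword prefix another?):
  B='00' vs G='010': no prefix
  B='00' vs H='011': no prefix
  G='010' vs B='00': no prefix
  G='010' vs H='011': no prefix
  H='011' vs B='00': no prefix
  H='011' vs G='010': no prefix
No violation found over all pairs.

YES -- this is a valid prefix code. No codeword is a prefix of any other codeword.


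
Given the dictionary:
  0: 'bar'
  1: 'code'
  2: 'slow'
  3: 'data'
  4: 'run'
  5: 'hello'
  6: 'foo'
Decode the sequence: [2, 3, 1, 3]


Look up each index in the dictionary:
  2 -> 'slow'
  3 -> 'data'
  1 -> 'code'
  3 -> 'data'

Decoded: "slow data code data"


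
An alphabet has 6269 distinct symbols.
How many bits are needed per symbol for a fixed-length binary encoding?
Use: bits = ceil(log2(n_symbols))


log2(6269) = 12.614
Bracket: 2^12 = 4096 < 6269 <= 2^13 = 8192
So ceil(log2(6269)) = 13

bits = ceil(log2(6269)) = ceil(12.614) = 13 bits


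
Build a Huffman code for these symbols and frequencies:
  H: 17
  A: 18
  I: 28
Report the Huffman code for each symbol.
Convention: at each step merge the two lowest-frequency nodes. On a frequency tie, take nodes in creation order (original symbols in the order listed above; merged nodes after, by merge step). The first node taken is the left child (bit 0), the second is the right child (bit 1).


Huffman tree construction:
Step 1: Merge H(17) + A(18) = 35
Step 2: Merge I(28) + (H+A)(35) = 63
Read each symbol's code off the tree from the root (left child = 0, right child = 1).

Codes:
  H: 10 (length 2)
  A: 11 (length 2)
  I: 0 (length 1)
Average code length: 98/63 = 1.5556 bits/symbol


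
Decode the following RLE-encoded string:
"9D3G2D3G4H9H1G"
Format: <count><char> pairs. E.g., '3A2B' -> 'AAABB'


Expanding each <count><char> pair:
  9D -> 'DDDDDDDDD'
  3G -> 'GGG'
  2D -> 'DD'
  3G -> 'GGG'
  4H -> 'HHHH'
  9H -> 'HHHHHHHHH'
  1G -> 'G'

Decoded = DDDDDDDDDGGGDDGGGHHHHHHHHHHHHHG


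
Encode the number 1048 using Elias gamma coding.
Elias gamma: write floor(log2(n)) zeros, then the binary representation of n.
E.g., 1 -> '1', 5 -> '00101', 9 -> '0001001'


num_bits = floor(log2(1048)) + 1 = 11
leading_zeros = num_bits - 1 = 10
binary(1048) = 10000011000

Elias gamma(1048) = '0000000000' + '10000011000' = 000000000010000011000 (21 bits)
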